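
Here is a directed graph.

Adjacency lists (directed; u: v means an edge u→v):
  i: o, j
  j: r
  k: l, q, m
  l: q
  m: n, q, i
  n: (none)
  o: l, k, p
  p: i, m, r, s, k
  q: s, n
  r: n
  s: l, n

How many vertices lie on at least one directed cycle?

8

A vertex is on a directed cycle iff it belongs to a strongly connected component of size ≥ 2 (or has a self-loop).
The vertices on cycles are {i, k, l, m, o, p, q, s} — 8 in total.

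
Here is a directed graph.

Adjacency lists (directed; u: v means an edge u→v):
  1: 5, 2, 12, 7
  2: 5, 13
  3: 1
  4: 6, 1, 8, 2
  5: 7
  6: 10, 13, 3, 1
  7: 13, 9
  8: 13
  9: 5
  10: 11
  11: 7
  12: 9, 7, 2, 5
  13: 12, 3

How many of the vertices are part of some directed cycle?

8

A vertex is on a directed cycle iff it belongs to a strongly connected component of size ≥ 2 (or has a self-loop).
The vertices on cycles are {1, 2, 3, 5, 7, 9, 12, 13} — 8 in total.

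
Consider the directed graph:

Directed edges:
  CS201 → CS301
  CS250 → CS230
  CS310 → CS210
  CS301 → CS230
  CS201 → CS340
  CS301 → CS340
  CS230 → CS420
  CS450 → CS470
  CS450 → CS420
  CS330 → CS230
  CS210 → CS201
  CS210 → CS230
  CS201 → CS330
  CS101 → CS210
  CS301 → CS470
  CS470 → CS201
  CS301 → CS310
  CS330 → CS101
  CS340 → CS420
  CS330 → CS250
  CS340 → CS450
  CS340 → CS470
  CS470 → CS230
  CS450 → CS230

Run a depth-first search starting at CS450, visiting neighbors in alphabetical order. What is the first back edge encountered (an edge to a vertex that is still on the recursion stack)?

CS210->CS201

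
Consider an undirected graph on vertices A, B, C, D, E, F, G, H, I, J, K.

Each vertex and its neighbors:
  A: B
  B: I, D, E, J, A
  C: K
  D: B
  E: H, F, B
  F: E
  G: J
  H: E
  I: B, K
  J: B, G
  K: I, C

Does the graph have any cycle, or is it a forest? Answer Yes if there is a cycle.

No

DFS, tracking each vertex's parent; an edge to a visited non-parent vertex closes a cycle.
Start from K:
visit K (parent –)
  visit I (parent K)
    visit B (parent I)
      B–I: parent, skip
      visit D (parent B)
        D–B: parent, skip
      visit E (parent B)
        visit H (parent E)
          H–E: parent, skip
        visit F (parent E)
          F–E: parent, skip
        E–B: parent, skip
      visit J (parent B)
        J–B: parent, skip
        visit G (parent J)
          G–J: parent, skip
      visit A (parent B)
        A–B: parent, skip
    I–K: parent, skip
  visit C (parent K)
    C–K: parent, skip
No non-parent visited neighbor found — the graph is a forest.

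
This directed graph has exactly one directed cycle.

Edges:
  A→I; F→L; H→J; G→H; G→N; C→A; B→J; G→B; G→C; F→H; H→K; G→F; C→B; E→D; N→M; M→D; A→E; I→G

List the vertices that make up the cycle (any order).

DFS with gray/black marking from G:
G gray
  N gray
    M gray
      D gray
      D black
    M black
  N black
  C gray
    A gray
      I gray
        I→G: G is gray → back edge
Back edge closes the cycle G → C → A → I → G; its vertices are {A, C, G, I}.

A, C, G, I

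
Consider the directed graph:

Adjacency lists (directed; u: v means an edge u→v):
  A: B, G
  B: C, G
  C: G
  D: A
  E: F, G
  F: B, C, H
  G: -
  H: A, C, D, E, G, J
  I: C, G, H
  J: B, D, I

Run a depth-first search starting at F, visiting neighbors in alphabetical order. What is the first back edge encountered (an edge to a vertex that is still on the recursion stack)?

E→F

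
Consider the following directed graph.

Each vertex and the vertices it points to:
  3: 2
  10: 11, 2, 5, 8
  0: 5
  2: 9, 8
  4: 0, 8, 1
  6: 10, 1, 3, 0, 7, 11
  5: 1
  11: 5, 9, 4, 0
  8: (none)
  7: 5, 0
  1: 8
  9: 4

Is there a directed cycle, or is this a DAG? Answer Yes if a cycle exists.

No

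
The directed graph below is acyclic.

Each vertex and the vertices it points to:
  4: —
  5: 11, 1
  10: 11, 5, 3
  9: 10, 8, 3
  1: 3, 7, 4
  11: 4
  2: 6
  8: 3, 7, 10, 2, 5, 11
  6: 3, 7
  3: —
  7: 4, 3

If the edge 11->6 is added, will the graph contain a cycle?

Adding 11→6 creates a cycle iff 6 can already reach 11.
Explore from 6: no path reaches 11. The graph stays acyclic.

No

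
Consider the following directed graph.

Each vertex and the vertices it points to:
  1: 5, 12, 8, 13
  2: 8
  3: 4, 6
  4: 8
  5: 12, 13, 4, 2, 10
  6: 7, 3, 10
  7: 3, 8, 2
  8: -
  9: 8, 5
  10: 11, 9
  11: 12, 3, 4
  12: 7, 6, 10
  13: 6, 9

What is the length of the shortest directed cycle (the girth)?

2

For each vertex v, BFS finds the shortest path from v back to v.
The shortest such closed walk is 6 → 3 → 6, length 2.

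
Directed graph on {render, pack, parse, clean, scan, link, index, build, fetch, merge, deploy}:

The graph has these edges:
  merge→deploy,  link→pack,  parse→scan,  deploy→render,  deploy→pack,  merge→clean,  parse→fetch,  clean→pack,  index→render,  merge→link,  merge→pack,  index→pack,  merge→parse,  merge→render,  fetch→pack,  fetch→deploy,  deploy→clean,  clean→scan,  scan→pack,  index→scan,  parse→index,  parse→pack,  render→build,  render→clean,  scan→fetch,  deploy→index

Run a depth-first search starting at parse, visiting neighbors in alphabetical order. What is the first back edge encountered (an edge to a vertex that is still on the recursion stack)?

DFS from parse (visiting neighbors in alphabetical order); mark gray on enter, black on exit:
parse gray
  fetch gray
    deploy gray
      clean gray
        pack gray
        pack black
        scan gray
          scan→fetch: fetch is gray → back edge
First back edge: scan → fetch.

scan→fetch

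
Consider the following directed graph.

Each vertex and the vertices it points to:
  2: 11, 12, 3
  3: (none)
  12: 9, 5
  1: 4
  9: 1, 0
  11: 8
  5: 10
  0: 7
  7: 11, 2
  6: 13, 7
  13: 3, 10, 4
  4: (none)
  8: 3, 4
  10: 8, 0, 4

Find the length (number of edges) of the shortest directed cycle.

5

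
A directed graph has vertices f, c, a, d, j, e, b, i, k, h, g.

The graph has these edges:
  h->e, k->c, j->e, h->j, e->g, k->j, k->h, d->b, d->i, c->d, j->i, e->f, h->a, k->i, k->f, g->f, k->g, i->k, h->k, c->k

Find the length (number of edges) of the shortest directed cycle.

2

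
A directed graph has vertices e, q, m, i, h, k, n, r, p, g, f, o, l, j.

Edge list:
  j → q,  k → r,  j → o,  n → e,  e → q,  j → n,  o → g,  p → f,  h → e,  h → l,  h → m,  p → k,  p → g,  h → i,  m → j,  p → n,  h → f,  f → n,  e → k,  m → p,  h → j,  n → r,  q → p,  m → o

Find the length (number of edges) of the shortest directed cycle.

4

For each vertex v, BFS finds the shortest path from v back to v.
The shortest such closed walk is e → q → p → n → e, length 4.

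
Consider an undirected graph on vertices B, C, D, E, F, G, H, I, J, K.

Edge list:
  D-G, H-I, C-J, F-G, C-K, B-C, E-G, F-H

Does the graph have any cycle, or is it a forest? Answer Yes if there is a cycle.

No

DFS, tracking each vertex's parent; an edge to a visited non-parent vertex closes a cycle.
Start from B:
visit B (parent –)
  visit C (parent B)
    visit K (parent C)
      K–C: parent, skip
    C–B: parent, skip
    visit J (parent C)
      J–C: parent, skip
visit D (parent –)
  visit G (parent D)
    visit F (parent G)
      visit H (parent F)
        visit I (parent H)
          I–H: parent, skip
        H–F: parent, skip
      F–G: parent, skip
    G–D: parent, skip
    visit E (parent G)
      E–G: parent, skip
No non-parent visited neighbor found — the graph is a forest.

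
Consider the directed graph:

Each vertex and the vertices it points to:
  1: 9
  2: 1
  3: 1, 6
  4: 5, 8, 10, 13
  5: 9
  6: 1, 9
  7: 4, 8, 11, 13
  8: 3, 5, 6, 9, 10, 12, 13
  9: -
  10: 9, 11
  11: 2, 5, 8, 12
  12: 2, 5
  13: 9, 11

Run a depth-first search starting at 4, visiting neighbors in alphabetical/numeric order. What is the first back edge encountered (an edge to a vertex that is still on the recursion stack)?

DFS from 4 (visiting neighbors in alphabetical/numeric order); mark gray on enter, black on exit:
4 gray
  5 gray
    9 gray
    9 black
  5 black
  8 gray
    3 gray
      1 gray
        1→9: 9 black — skip
      1 black
      6 gray
        6→1: 1 black — skip
        6→9: 9 black — skip
      6 black
    3 black
    8→5: 5 black — skip
    8→6: 6 black — skip
    8→9: 9 black — skip
    10 gray
      10→9: 9 black — skip
      11 gray
        2 gray
          2→1: 1 black — skip
        2 black
        11→5: 5 black — skip
        11→8: 8 is gray → back edge
First back edge: 11 → 8.

11→8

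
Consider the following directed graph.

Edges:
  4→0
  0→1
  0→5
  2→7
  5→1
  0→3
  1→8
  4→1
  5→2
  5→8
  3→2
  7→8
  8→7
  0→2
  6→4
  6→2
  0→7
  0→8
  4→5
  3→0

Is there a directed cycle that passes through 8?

Yes

8 is on a cycle iff 8 can reach itself via ≥1 edge.
8 → 7 → 8 — yes.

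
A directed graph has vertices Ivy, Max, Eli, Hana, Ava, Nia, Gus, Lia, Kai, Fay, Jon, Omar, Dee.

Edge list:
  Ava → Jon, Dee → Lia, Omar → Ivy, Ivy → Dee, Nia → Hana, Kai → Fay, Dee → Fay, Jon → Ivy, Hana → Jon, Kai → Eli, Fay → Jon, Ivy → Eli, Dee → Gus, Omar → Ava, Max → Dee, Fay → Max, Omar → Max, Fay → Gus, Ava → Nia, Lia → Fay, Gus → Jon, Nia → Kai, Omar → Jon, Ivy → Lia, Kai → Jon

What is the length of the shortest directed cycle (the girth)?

For each vertex v, BFS finds the shortest path from v back to v.
The shortest such closed walk is Max → Dee → Fay → Max, length 3.

3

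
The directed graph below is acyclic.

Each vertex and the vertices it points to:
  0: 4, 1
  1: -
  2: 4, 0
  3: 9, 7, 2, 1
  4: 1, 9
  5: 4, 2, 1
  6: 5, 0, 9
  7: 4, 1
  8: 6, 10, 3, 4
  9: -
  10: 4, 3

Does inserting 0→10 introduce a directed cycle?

Adding 0→10 creates a cycle iff 10 can already reach 0.
Path from 10: 10 → 3 → 2 → 0.
So 10 → … → 0 → 10 is a cycle.

Yes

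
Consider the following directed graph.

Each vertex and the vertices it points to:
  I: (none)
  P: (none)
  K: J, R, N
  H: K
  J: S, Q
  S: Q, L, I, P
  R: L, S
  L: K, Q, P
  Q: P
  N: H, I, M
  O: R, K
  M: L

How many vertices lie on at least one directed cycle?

A vertex is on a directed cycle iff it belongs to a strongly connected component of size ≥ 2 (or has a self-loop).
The vertices on cycles are {H, J, K, L, M, N, R, S} — 8 in total.

8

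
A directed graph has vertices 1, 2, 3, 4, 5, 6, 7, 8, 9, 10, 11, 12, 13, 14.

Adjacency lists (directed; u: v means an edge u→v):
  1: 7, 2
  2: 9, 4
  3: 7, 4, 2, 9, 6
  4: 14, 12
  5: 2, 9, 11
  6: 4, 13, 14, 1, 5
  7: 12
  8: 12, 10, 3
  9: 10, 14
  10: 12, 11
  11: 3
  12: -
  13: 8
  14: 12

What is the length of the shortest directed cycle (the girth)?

4

For each vertex v, BFS finds the shortest path from v back to v.
The shortest such closed walk is 6 → 5 → 11 → 3 → 6, length 4.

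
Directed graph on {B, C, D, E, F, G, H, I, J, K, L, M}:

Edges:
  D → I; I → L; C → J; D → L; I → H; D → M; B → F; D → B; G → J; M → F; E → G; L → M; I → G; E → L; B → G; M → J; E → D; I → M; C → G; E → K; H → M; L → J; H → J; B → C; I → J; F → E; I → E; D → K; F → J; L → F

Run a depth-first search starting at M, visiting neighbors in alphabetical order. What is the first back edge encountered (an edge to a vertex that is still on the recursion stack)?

B→F

DFS from M (visiting neighbors in alphabetical order); mark gray on enter, black on exit:
M gray
  F gray
    E gray
      D gray
        B gray
          C gray
            G gray
              J gray
              J black
            G black
            C→J: J black — skip
          C black
          B→F: F is gray → back edge
First back edge: B → F.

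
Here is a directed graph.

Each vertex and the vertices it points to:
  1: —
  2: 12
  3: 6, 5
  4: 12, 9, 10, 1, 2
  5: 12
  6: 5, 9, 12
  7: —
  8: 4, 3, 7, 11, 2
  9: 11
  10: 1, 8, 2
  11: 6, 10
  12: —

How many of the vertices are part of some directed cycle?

7

A vertex is on a directed cycle iff it belongs to a strongly connected component of size ≥ 2 (or has a self-loop).
The vertices on cycles are {3, 4, 6, 8, 9, 10, 11} — 7 in total.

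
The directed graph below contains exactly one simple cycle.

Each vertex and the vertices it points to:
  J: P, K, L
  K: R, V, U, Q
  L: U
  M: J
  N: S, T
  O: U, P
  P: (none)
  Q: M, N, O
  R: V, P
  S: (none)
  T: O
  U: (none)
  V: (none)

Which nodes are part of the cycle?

DFS with gray/black marking from Q:
Q gray
  M gray
    J gray
      P gray
      P black
      K gray
        R gray
          V gray
          V black
          R→P: P black — skip
        R black
        K→V: V black — skip
        U gray
        U black
        K→Q: Q is gray → back edge
Back edge closes the cycle Q → M → J → K → Q; its vertices are {J, K, M, Q}.

J, K, M, Q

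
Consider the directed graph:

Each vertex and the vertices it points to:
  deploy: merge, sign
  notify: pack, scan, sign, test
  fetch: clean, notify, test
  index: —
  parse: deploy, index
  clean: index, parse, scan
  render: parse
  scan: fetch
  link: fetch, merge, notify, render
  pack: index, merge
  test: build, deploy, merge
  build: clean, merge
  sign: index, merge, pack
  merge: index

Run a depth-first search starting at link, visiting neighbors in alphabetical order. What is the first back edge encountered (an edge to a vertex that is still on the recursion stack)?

scan->fetch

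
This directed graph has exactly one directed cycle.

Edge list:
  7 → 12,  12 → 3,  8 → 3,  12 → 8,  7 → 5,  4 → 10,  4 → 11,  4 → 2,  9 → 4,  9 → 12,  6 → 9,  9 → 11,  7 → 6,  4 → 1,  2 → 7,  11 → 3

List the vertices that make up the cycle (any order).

2, 4, 6, 7, 9

DFS with gray/black marking from 7:
7 gray
  12 gray
    3 gray
    3 black
    8 gray
      8→3: 3 black — skip
    8 black
  12 black
  5 gray
  5 black
  6 gray
    9 gray
      4 gray
        11 gray
          11→3: 3 black — skip
        11 black
        10 gray
        10 black
        2 gray
          2→7: 7 is gray → back edge
Back edge closes the cycle 7 → 6 → 9 → 4 → 2 → 7; its vertices are {2, 4, 6, 7, 9}.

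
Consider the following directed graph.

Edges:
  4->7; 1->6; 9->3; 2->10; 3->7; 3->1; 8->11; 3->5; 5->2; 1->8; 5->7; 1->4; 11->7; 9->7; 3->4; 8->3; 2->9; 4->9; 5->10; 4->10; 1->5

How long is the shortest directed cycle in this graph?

For each vertex v, BFS finds the shortest path from v back to v.
The shortest such closed walk is 1 → 8 → 3 → 1, length 3.

3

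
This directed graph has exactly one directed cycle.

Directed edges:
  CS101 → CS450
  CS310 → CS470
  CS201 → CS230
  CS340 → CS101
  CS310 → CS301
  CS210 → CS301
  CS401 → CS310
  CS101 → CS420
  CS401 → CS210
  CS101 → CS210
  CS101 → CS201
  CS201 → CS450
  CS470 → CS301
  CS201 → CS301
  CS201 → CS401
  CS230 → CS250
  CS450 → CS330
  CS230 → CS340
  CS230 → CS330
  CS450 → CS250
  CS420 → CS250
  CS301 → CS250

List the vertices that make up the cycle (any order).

DFS with gray/black marking from CS201:
CS201 gray
  CS230 gray
    CS330 gray
    CS330 black
    CS340 gray
      CS101 gray
        CS420 gray
          CS250 gray
          CS250 black
        CS420 black
        CS450 gray
          CS450→CS330: CS330 black — skip
          CS450→CS250: CS250 black — skip
        CS450 black
        CS210 gray
          CS301 gray
            CS301→CS250: CS250 black — skip
          CS301 black
        CS210 black
        CS101→CS201: CS201 is gray → back edge
Back edge closes the cycle CS201 → CS230 → CS340 → CS101 → CS201; its vertices are {CS101, CS201, CS230, CS340}.

CS101, CS201, CS230, CS340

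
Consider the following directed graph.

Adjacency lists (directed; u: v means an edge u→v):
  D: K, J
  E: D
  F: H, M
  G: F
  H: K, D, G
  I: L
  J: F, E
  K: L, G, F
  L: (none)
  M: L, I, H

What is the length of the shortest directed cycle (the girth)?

For each vertex v, BFS finds the shortest path from v back to v.
The shortest such closed walk is H → K → F → H, length 3.

3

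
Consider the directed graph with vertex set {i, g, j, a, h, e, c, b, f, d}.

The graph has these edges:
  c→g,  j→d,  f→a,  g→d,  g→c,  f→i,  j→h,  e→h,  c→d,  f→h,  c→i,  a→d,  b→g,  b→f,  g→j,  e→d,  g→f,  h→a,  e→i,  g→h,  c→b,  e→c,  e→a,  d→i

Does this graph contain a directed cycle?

Yes

DFS with white/gray/black marking, starting from c:
c gray
  i gray
  i black
  g gray
    d gray
      d→i: i black — skip
    d black
    j gray
      h gray
        a gray
          a→d: d black — skip
        a black
      h black
      j→d: d black — skip
    j black
    g→h: h black — skip
    f gray
      f→i: i black — skip
      f→a: a black — skip
      f→h: h black — skip
    f black
    g→c: c is gray → back edge
Back edge found, so a cycle exists: c → g → c.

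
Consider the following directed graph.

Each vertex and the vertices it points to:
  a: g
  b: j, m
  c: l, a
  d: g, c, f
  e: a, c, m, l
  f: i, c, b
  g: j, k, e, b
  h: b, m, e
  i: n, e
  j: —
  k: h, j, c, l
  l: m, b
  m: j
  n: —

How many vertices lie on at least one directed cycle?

6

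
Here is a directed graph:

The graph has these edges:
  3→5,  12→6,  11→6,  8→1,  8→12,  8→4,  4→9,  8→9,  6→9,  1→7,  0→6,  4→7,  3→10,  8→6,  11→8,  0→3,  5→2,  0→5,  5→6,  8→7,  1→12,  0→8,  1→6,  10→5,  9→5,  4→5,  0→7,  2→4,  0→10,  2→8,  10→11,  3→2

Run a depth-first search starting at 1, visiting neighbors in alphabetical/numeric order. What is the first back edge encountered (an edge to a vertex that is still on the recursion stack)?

4→5

DFS from 1 (visiting neighbors in alphabetical/numeric order); mark gray on enter, black on exit:
1 gray
  6 gray
    9 gray
      5 gray
        2 gray
          4 gray
            4→5: 5 is gray → back edge
First back edge: 4 → 5.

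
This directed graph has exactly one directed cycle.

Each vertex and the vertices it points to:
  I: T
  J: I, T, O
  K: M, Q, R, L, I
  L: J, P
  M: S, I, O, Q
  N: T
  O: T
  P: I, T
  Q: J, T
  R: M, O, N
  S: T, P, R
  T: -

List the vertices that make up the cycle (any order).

DFS with gray/black marking from M:
M gray
  S gray
    T gray
    T black
    P gray
      I gray
        I→T: T black — skip
      I black
      P→T: T black — skip
    P black
    R gray
      R→M: M is gray → back edge
Back edge closes the cycle M → S → R → M; its vertices are {M, R, S}.

M, R, S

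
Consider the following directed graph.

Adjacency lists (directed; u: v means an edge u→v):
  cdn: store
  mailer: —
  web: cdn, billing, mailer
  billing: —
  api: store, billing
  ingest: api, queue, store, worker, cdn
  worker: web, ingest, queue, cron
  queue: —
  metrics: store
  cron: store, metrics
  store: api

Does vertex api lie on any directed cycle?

api is on a cycle iff api can reach itself via ≥1 edge.
api → store → api — yes.

Yes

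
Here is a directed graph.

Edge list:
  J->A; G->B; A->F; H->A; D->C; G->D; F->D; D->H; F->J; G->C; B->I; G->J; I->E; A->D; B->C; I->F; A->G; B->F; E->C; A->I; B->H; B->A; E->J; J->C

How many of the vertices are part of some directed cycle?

9

A vertex is on a directed cycle iff it belongs to a strongly connected component of size ≥ 2 (or has a self-loop).
The vertices on cycles are {A, B, D, E, F, G, H, I, J} — 9 in total.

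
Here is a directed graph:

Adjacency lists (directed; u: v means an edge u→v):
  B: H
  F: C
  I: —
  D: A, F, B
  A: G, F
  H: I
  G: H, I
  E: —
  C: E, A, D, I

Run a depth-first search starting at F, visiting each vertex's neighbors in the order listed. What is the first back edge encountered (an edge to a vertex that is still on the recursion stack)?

DFS from F (visiting each vertex's neighbors in the order listed); mark gray on enter, black on exit:
F gray
  C gray
    E gray
    E black
    A gray
      G gray
        H gray
          I gray
          I black
        H black
        G→I: I black — skip
      G black
      A→F: F is gray → back edge
First back edge: A → F.

A->F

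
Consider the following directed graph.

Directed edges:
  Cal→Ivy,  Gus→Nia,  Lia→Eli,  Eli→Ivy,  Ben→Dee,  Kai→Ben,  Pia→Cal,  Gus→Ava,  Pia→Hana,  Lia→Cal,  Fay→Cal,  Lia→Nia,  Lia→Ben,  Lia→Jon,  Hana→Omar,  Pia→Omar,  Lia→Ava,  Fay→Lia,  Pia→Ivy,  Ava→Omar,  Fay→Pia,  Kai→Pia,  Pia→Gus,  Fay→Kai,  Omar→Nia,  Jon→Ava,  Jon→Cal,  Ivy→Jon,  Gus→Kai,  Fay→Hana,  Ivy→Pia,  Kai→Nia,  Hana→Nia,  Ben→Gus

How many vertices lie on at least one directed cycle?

A vertex is on a directed cycle iff it belongs to a strongly connected component of size ≥ 2 (or has a self-loop).
The vertices on cycles are {Ben, Cal, Gus, Ivy, Jon, Kai, Pia} — 7 in total.

7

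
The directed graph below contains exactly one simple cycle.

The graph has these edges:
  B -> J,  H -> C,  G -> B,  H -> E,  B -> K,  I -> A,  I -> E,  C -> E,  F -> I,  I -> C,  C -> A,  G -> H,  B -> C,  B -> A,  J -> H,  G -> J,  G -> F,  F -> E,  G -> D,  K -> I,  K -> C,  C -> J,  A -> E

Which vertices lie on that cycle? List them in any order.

DFS with gray/black marking from J:
J gray
  H gray
    C gray
      A gray
        E gray
        E black
      A black
      C→E: E black — skip
      C→J: J is gray → back edge
Back edge closes the cycle J → H → C → J; its vertices are {C, H, J}.

C, H, J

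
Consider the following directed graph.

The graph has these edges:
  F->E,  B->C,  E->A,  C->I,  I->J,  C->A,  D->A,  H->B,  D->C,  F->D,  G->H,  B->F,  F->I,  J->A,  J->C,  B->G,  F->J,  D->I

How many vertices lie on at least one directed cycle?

A vertex is on a directed cycle iff it belongs to a strongly connected component of size ≥ 2 (or has a self-loop).
The vertices on cycles are {B, C, G, H, I, J} — 6 in total.

6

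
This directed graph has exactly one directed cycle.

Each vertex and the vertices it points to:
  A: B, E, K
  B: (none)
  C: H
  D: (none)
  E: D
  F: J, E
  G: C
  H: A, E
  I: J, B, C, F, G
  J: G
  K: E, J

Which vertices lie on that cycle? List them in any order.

A, C, G, H, J, K

DFS with gray/black marking from G:
G gray
  C gray
    H gray
      A gray
        B gray
        B black
        E gray
          D gray
          D black
        E black
        K gray
          K→E: E black — skip
          J gray
            J→G: G is gray → back edge
Back edge closes the cycle G → C → H → A → K → J → G; its vertices are {A, C, G, H, J, K}.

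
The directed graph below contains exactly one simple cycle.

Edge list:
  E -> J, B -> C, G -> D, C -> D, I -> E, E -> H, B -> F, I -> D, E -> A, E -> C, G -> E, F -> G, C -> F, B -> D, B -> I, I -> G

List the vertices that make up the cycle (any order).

DFS with gray/black marking from E:
E gray
  H gray
  H black
  C gray
    D gray
    D black
    F gray
      G gray
        G→D: D black — skip
        G→E: E is gray → back edge
Back edge closes the cycle E → C → F → G → E; its vertices are {C, E, F, G}.

C, E, F, G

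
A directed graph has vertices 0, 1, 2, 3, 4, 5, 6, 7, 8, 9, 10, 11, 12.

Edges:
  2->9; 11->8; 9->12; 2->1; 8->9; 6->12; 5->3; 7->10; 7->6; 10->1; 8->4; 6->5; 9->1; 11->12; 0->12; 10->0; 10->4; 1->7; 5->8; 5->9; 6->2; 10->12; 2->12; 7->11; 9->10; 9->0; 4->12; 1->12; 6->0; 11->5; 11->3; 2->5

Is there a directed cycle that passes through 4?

No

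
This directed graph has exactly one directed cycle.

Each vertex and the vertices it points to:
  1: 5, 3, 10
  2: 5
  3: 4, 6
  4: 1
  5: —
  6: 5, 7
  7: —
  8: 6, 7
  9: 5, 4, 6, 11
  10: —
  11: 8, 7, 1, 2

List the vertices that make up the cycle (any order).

DFS with gray/black marking from 4:
4 gray
  1 gray
    5 gray
    5 black
    3 gray
      3→4: 4 is gray → back edge
Back edge closes the cycle 4 → 1 → 3 → 4; its vertices are {1, 3, 4}.

1, 3, 4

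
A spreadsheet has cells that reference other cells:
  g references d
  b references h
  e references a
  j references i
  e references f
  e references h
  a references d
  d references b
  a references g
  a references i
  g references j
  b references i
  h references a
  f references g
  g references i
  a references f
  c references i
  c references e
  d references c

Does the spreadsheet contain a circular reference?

DFS with white/gray/black marking, starting from a:
a gray
  f gray
    g gray
      j gray
        i gray
        i black
      j black
      g→i: i black — skip
      d gray
        c gray
          e gray
            e→a: a is gray → back edge
Back edge found, so a cycle exists: a → f → g → d → c → e → a.

Yes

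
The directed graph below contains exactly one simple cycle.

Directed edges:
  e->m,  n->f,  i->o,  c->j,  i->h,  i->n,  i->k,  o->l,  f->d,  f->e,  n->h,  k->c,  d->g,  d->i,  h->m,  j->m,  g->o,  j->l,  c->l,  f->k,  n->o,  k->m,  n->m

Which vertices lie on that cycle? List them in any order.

DFS with gray/black marking from f:
f gray
  e gray
    m gray
    m black
  e black
  d gray
    g gray
      o gray
        l gray
        l black
      o black
    g black
    i gray
      h gray
        h→m: m black — skip
      h black
      k gray
        k→m: m black — skip
        c gray
          j gray
            j→m: m black — skip
            j→l: l black — skip
          j black
          c→l: l black — skip
        c black
      k black
      i→o: o black — skip
      n gray
        n→m: m black — skip
        n→h: h black — skip
        n→o: o black — skip
        n→f: f is gray → back edge
Back edge closes the cycle f → d → i → n → f; its vertices are {d, f, i, n}.

d, f, i, n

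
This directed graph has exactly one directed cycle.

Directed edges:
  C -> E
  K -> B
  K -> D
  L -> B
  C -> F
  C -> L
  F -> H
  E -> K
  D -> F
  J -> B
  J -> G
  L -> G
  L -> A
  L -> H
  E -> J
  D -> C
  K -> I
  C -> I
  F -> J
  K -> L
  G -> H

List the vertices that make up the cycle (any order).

C, D, E, K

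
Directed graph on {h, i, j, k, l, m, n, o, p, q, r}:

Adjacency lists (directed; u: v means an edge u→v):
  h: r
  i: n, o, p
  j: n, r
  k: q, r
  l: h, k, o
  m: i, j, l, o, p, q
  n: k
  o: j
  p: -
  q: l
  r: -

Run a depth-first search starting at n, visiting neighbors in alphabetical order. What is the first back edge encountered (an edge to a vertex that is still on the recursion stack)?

DFS from n (visiting neighbors in alphabetical order); mark gray on enter, black on exit:
n gray
  k gray
    q gray
      l gray
        h gray
          r gray
          r black
        h black
        l→k: k is gray → back edge
First back edge: l → k.

l→k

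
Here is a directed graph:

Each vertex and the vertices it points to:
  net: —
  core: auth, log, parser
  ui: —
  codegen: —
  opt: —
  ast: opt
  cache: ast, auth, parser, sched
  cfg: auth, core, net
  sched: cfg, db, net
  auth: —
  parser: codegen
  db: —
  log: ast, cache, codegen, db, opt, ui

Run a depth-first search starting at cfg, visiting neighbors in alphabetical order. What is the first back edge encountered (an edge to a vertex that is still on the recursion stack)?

sched→cfg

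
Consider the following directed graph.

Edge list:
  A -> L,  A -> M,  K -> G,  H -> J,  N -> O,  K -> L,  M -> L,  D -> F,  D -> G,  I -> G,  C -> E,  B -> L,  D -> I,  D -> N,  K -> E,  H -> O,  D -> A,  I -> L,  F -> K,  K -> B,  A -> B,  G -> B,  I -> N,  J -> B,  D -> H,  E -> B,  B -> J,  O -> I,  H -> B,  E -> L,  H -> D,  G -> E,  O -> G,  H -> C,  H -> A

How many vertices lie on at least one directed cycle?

7

A vertex is on a directed cycle iff it belongs to a strongly connected component of size ≥ 2 (or has a self-loop).
The vertices on cycles are {B, D, H, I, J, N, O} — 7 in total.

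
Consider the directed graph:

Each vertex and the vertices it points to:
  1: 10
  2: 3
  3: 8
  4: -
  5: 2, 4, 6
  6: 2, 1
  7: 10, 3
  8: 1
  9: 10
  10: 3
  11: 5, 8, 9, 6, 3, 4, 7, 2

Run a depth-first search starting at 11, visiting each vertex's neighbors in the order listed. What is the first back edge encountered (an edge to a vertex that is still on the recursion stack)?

10->3

DFS from 11 (visiting each vertex's neighbors in the order listed); mark gray on enter, black on exit:
11 gray
  5 gray
    2 gray
      3 gray
        8 gray
          1 gray
            10 gray
              10→3: 3 is gray → back edge
First back edge: 10 → 3.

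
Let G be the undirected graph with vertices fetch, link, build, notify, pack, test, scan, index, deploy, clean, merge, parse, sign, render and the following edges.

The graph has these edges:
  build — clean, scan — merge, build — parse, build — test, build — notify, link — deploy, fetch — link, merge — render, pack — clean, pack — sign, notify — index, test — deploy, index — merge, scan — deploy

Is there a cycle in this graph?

Yes

DFS, tracking each vertex's parent; an edge to a visited non-parent vertex closes a cycle.
Start from sign:
visit sign (parent –)
  visit pack (parent sign)
    visit clean (parent pack)
      visit build (parent clean)
        build–clean: parent, skip
        visit notify (parent build)
          visit index (parent notify)
            visit merge (parent index)
              visit render (parent merge)
                render–merge: parent, skip
              visit scan (parent merge)
                scan–merge: parent, skip
                visit deploy (parent scan)
                  deploy–scan: parent, skip
                  visit link (parent deploy)
                    visit fetch (parent link)
                      fetch–link: parent, skip
                    link–deploy: parent, skip
                  visit test (parent deploy)
                    test–build: build visited and ≠ parent → cycle
Cycle: build – notify – index – merge – scan – deploy – test – build.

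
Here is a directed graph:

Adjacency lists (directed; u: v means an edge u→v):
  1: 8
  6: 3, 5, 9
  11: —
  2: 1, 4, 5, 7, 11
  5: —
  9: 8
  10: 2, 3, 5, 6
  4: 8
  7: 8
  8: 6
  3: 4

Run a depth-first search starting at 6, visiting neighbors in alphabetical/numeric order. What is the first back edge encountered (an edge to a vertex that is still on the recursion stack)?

DFS from 6 (visiting neighbors in alphabetical/numeric order); mark gray on enter, black on exit:
6 gray
  3 gray
    4 gray
      8 gray
        8→6: 6 is gray → back edge
First back edge: 8 → 6.

8→6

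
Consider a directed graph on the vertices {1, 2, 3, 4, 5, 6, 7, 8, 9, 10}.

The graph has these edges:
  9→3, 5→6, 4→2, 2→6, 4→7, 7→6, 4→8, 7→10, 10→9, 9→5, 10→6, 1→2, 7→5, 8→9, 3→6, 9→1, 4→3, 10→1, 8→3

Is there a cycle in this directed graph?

No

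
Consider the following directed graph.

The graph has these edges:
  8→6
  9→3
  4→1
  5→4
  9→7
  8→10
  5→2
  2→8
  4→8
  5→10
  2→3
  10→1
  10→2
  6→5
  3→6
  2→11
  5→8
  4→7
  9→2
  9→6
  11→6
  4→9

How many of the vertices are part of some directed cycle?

9

A vertex is on a directed cycle iff it belongs to a strongly connected component of size ≥ 2 (or has a self-loop).
The vertices on cycles are {2, 3, 4, 5, 6, 8, 9, 10, 11} — 9 in total.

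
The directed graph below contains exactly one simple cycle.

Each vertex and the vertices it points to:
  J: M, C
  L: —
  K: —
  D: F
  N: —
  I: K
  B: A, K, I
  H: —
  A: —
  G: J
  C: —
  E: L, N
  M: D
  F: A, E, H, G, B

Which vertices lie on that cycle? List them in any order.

D, F, G, J, M

DFS with gray/black marking from D:
D gray
  F gray
    A gray
    A black
    E gray
      L gray
      L black
      N gray
      N black
    E black
    H gray
    H black
    G gray
      J gray
        M gray
          M→D: D is gray → back edge
Back edge closes the cycle D → F → G → J → M → D; its vertices are {D, F, G, J, M}.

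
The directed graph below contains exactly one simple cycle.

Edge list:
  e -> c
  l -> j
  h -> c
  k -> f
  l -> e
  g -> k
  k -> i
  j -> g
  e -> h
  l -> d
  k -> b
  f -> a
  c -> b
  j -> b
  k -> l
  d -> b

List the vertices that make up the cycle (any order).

g, j, k, l

DFS with gray/black marking from k:
k gray
  b gray
  b black
  i gray
  i black
  l gray
    j gray
      j→b: b black — skip
      g gray
        g→k: k is gray → back edge
Back edge closes the cycle k → l → j → g → k; its vertices are {g, j, k, l}.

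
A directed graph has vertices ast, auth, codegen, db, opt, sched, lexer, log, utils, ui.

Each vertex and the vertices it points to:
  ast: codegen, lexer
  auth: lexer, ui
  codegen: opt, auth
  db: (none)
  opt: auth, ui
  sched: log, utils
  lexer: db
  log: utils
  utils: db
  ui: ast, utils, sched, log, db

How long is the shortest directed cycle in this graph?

4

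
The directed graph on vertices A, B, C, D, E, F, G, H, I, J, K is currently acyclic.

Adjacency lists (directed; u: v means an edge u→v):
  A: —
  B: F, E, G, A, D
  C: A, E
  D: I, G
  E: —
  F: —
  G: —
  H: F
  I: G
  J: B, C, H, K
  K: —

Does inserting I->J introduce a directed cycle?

Yes

Adding I→J creates a cycle iff J can already reach I.
Path from J: J → B → D → I.
So J → … → I → J is a cycle.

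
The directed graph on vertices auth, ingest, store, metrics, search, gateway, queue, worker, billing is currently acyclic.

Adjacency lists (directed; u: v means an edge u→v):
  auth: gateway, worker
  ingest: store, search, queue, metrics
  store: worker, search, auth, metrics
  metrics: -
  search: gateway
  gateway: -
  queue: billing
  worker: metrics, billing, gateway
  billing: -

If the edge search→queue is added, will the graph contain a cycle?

No

Adding search→queue creates a cycle iff queue can already reach search.
Explore from queue: no path reaches search. The graph stays acyclic.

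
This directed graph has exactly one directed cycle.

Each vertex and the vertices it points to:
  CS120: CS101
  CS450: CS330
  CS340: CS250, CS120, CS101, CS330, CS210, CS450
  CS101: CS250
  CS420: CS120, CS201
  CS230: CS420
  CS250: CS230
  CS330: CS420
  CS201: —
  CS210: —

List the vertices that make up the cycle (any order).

CS101, CS120, CS230, CS250, CS420

DFS with gray/black marking from CS120:
CS120 gray
  CS101 gray
    CS250 gray
      CS230 gray
        CS420 gray
          CS420→CS120: CS120 is gray → back edge
Back edge closes the cycle CS120 → CS101 → CS250 → CS230 → CS420 → CS120; its vertices are {CS101, CS120, CS230, CS250, CS420}.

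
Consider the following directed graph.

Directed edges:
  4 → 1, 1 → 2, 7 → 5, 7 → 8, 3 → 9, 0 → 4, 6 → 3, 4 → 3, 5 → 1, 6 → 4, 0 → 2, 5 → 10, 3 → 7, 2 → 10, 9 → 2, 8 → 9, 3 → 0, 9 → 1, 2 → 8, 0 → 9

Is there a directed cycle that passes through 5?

No

5 lies on a cycle iff there is a path from 5 back to itself.
Exploring from 5, it never reaches itself; equivalently, its strongly connected component is a singleton.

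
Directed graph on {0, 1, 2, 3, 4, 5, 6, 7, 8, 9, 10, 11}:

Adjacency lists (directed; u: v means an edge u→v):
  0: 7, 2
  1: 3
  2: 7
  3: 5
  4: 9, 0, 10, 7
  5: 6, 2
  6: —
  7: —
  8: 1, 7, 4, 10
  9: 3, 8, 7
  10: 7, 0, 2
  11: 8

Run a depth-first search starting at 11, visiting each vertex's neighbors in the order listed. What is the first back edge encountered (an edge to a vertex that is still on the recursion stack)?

9->8

DFS from 11 (visiting each vertex's neighbors in the order listed); mark gray on enter, black on exit:
11 gray
  8 gray
    1 gray
      3 gray
        5 gray
          6 gray
          6 black
          2 gray
            7 gray
            7 black
          2 black
        5 black
      3 black
    1 black
    8→7: 7 black — skip
    4 gray
      9 gray
        9→3: 3 black — skip
        9→8: 8 is gray → back edge
First back edge: 9 → 8.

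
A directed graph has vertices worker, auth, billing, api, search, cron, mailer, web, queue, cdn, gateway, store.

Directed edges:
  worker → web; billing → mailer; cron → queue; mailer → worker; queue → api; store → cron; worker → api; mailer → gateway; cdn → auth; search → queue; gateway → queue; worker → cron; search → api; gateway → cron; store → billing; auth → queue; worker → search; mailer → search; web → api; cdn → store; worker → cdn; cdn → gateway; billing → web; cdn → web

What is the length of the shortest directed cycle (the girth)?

5

For each vertex v, BFS finds the shortest path from v back to v.
The shortest such closed walk is cdn → store → billing → mailer → worker → cdn, length 5.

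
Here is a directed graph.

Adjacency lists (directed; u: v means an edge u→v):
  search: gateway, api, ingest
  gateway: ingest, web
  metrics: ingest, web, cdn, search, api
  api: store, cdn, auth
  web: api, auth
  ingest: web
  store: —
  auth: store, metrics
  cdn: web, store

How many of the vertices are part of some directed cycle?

A vertex is on a directed cycle iff it belongs to a strongly connected component of size ≥ 2 (or has a self-loop).
The vertices on cycles are {api, cdn, web, auth, ingest, search, gateway, metrics} — 8 in total.

8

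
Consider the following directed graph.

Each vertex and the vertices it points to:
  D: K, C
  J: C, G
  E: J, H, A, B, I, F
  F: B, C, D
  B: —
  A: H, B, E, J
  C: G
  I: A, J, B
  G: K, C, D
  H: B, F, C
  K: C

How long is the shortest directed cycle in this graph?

2

For each vertex v, BFS finds the shortest path from v back to v.
The shortest such closed walk is E → A → E, length 2.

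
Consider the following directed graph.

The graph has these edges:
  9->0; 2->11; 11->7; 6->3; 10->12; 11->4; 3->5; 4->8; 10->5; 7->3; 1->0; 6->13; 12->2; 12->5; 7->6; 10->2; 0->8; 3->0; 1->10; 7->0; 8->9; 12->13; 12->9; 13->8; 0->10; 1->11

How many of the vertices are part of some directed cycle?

12

A vertex is on a directed cycle iff it belongs to a strongly connected component of size ≥ 2 (or has a self-loop).
The vertices on cycles are {0, 2, 3, 4, 6, 7, 8, 9, 10, 11, 12, 13} — 12 in total.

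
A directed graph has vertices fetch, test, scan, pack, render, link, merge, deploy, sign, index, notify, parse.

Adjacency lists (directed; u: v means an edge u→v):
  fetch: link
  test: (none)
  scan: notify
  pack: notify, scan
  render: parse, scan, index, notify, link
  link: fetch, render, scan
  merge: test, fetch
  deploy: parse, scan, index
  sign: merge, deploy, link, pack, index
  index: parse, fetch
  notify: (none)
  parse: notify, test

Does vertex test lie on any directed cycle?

No

test lies on a cycle iff there is a path from test back to itself.
Exploring from test, it never reaches itself; equivalently, its strongly connected component is a singleton.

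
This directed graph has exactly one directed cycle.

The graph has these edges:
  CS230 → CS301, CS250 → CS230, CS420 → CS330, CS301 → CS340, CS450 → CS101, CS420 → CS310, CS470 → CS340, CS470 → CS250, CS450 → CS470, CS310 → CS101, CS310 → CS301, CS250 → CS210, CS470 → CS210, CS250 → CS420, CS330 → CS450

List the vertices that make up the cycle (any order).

DFS with gray/black marking from CS250:
CS250 gray
  CS210 gray
  CS210 black
  CS230 gray
    CS301 gray
      CS340 gray
      CS340 black
    CS301 black
  CS230 black
  CS420 gray
    CS310 gray
      CS101 gray
      CS101 black
      CS310→CS301: CS301 black — skip
    CS310 black
    CS330 gray
      CS450 gray
        CS470 gray
          CS470→CS210: CS210 black — skip
          CS470→CS250: CS250 is gray → back edge
Back edge closes the cycle CS250 → CS420 → CS330 → CS450 → CS470 → CS250; its vertices are {CS250, CS330, CS420, CS450, CS470}.

CS250, CS330, CS420, CS450, CS470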